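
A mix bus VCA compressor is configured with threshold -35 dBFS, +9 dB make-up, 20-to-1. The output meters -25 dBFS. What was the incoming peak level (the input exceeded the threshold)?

-15 dBFS

Remove make-up: -25 − 9 = -34 dBFS.
That's 1 dB above the -35 dBFS threshold.
Before 20:1 compression the overshoot was 1 × 20 = 20 dB, so input = -35 + 20 = -15 dBFS.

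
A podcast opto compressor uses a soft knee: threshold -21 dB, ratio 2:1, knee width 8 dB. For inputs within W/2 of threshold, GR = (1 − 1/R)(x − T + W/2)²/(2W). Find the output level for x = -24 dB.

-24.03125 dB

x − T + W/2 = -24 − (-21) + 4 = 1.
GR = (1 − 1/2) × 1² / 16 = 0.5 × 1 / 16 = 0.03125 dB.
Output = -24 − 0.03125 = -24.03125 dB.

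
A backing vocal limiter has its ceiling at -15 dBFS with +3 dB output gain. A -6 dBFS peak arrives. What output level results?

-12 dBFS

At ∞:1, everything above -15 dBFS is held at the ceiling.
Output gain then adds 3 dB: -15 + 3 = -12 dBFS.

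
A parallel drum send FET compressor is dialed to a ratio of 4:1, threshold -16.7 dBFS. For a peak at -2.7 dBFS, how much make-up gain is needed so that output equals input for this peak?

10.5 dB

The peak compresses to -16.7 + 14/4 = -13.2 dBFS.
To reach -2.7 dBFS requires -2.7 − (-13.2) = 10.5 dB of make-up.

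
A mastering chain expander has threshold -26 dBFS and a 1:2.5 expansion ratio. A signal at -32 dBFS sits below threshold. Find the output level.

Below threshold, a 1:2.5 expander applies gain = (2.5−1)×(T − x) of attenuation.
(2.5−1) × 6 = 9 dB, so output = -32 − 9 = -41 dBFS.

-41 dBFS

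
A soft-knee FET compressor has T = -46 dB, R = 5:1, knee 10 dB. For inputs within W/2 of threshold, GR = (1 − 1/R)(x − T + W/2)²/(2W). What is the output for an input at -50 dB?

x − T + W/2 = -50 − (-46) + 5 = 1.
GR = (1 − 1/5) × 1² / 20 = 0.8 × 1 / 20 = 0.04 dB.
Output = -50 − 0.04 = -50.04 dB.

-50.04 dB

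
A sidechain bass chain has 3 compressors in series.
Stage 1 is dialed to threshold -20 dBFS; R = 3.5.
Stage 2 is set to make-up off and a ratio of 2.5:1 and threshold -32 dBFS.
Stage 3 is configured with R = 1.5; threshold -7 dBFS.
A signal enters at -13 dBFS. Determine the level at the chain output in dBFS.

-26.4 dBFS

Stage 1: overshoot 7 dB → 7/3.5 = 2 dB → -18 dBFS.
Stage 2: overshoot 14 dB → 14/2.5 = 5.6 dB → -26.4 dBFS.
Stage 3: -26.4 dBFS is at or below the -7 dBFS threshold — no compression; output -26.4 dBFS.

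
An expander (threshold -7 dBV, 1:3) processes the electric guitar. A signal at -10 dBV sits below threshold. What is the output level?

The input is 3 dB below the -7 dBV threshold.
A 1:3 expander multiplies undershoot by 3: 3 × 3 = 9 dB below threshold.
Output = -7 − 9 = -16 dBV.

-16 dBV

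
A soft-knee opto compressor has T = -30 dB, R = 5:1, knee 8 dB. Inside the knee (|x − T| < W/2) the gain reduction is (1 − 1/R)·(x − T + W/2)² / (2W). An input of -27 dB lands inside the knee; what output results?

x − T + W/2 = -27 − (-30) + 4 = 7.
GR = (1 − 1/5) × 7² / 16 = 0.8 × 49 / 16 = 2.45 dB.
Output = -27 − 2.45 = -29.45 dB.

-29.45 dB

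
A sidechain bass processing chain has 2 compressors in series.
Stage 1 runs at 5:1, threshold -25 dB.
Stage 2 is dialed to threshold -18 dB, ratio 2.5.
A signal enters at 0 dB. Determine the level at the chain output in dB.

-20 dB

Stage 1: overshoot 25 dB → 25/5 = 5 dB → -20 dB.
Stage 2: -20 dB is at or below the -18 dB threshold — no compression; output -20 dB.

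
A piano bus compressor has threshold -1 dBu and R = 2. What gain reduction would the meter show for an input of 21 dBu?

Overshoot = 21 − (-1) = 22 dB.
After 2:1 compression the overshoot becomes 22/2 = 11 dB.
So the signal is attenuated by 22 − 11 = 11 dB.

11 dB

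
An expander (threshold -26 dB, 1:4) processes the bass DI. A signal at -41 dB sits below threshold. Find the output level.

Undershoot = (-26) − (-41) = 15 dB.
At 1:4, that expands to 60 dB under threshold.
Output = -26 − 60 = -86 dB.

-86 dB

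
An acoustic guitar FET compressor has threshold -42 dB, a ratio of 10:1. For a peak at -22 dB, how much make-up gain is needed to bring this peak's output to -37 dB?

The peak compresses to -42 + 20/10 = -40 dB.
To reach -37 dB requires -37 − (-40) = 3 dB of make-up.

3 dB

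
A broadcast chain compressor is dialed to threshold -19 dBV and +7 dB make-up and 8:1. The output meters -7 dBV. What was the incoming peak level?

21 dBV

Before make-up, the level was -7 − 7 = -14 dBV.
Post-compression overshoot = -14 − (-19) = 5 dB.
Undo the ratio: input overshoot = 5 × 8 = 40 dB, giving input = 21 dBV.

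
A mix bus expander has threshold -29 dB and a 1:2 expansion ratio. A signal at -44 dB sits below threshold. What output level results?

The input is 15 dB below the -29 dB threshold.
A 1:2 expander multiplies undershoot by 2: 15 × 2 = 30 dB below threshold.
Output = -29 − 30 = -59 dB.

-59 dB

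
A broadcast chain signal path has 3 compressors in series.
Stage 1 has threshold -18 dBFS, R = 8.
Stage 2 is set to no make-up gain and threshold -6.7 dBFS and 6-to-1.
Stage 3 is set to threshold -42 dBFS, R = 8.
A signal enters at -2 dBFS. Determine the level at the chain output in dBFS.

-38.75 dBFS

Stage 1: overshoot 16 dB → 16/8 = 2 dB → -16 dBFS.
Stage 2: -16 dBFS is at or below the -6.7 dBFS threshold — no compression; output -16 dBFS.
Stage 3: overshoot 26 dB → 26/8 = 3.25 dB → -38.75 dBFS.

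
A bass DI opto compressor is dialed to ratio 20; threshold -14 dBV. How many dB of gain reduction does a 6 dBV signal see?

Overshoot = 6 − (-14) = 20 dB.
A 20:1 ratio leaves 1 dB of that excess.
So the signal is attenuated by 20 − 1 = 19 dB.

19 dB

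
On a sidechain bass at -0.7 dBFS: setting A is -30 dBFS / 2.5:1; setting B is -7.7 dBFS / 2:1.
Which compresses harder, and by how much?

A: overshoot 29.3 dB → output overshoot 11.72 dB → GR 17.58 dB.
B: overshoot 7 dB → output overshoot 3.5 dB → GR 3.5 dB.
Difference: 14.08 dB in favour of A.

A, by 14.08 dB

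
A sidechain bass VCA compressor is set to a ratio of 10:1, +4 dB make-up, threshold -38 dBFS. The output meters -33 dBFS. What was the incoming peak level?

-28 dBFS

Before make-up, the level was -33 − 4 = -37 dBFS.
That's 1 dB above the -38 dBFS threshold.
Before 10:1 compression the overshoot was 1 × 10 = 10 dB, so input = -38 + 10 = -28 dBFS.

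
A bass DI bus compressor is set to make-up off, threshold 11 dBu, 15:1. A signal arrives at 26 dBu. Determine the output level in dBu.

26 dBu sits 15 dB over threshold.
The 15 dB excess becomes 1 dB after 15:1 reduction.
So the level is 11 + 1 = 12 dBu.

12 dBu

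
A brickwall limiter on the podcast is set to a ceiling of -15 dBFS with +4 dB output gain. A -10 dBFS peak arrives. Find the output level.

The limiter clamps the peak to its -15 dBFS ceiling.
Output gain then adds 4 dB: -15 + 4 = -11 dBFS.

-11 dBFS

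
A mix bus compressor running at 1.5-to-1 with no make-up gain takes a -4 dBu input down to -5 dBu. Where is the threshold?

Let T be the threshold. Output overshoot = (input overshoot)/R, so -5 − T = (-4 − T)/1.5.
1.5·(-5 − T) = -4 − T → 0.5·T = -7.5 − (-4) = -3.5.
T = -3.5/0.5 = -7 dBu.

-7 dBu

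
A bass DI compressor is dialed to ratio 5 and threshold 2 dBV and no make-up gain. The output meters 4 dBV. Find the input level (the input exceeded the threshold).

The compressed level sits 4 − 2 = 2 dB over threshold.
Input overshoot = R × output overshoot = 10 dB → input = 2 + 10 = 12 dBV.

12 dBV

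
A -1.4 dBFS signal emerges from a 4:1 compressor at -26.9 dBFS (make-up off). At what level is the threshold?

-35.4 dBFS

Input is 34 dB above T (since output overshoot × R = input overshoot: (-26.9 − T)·4 = -1.4 − T gives T = -35.4 dBFS).
Check: -35.4 + (-1.4 − (-35.4))/4 = -35.4 + 8.5 = -26.9 dBFS. ✓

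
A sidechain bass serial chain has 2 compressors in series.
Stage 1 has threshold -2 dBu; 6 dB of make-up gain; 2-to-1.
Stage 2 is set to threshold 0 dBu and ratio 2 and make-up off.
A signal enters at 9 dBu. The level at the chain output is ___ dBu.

Stage 1: 11 dB above -2 dBu, reduced 2:1 to 5.5 dB above → 3.5 dBu; +6 dB make-up → 9.5 dBu.
Stage 2: 9.5 dB above 0 dBu, reduced 2:1 to 4.75 dB above → 4.75 dBu.

4.75 dBu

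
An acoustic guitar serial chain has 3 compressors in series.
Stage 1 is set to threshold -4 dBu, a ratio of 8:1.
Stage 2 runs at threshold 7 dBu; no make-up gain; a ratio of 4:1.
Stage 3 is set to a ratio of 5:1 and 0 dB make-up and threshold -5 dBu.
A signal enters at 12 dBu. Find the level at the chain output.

-4.4 dBu

Stage 1: overshoot 16 dB → 16/8 = 2 dB → -2 dBu.
Stage 2: below threshold (-2 ≤ 7); passes unchanged; output -2 dBu.
Stage 3: overshoot 3 dB → 3/5 = 0.6 dB → -4.4 dBu.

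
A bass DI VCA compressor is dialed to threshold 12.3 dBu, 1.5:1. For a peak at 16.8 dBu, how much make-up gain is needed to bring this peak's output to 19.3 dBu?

4 dB

Without make-up, output = threshold + overshoot/1.5 = 12.3 + 3 = 15.3 dBu.
Gap to target: 4 dB.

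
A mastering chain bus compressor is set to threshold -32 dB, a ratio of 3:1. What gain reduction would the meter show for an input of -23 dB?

6 dB

Overshoot = -23 − (-32) = 9 dB.
A 3:1 ratio leaves 3 dB of that excess.
GR = overshoot in − overshoot out = 9 − 3 = 6 dB.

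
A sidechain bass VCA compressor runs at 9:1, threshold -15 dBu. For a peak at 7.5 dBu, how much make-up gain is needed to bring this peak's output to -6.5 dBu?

Overshoot 22.5 dB → 22.5/9 = 2.5 dB after compression, so the compressed level is -15 + 2.5 = -12.5 dBu.
Make-up = target − compressed = -6.5 − (-12.5) = 6 dB.

6 dB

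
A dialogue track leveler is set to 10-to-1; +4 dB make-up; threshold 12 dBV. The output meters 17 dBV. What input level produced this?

22 dBV

Before make-up, the level was 17 − 4 = 13 dBV.
Post-compression overshoot = 13 − 12 = 1 dB.
Input overshoot = R × output overshoot = 10 dB → input = 12 + 10 = 22 dBV.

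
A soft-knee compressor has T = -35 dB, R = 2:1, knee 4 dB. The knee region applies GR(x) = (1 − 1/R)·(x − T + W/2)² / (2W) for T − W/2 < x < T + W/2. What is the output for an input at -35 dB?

-35.25 dB

x − T + W/2 = -35 − (-35) + 2 = 2.
GR = (1 − 1/2) × 2² / 8 = 0.5 × 4 / 8 = 0.25 dB.
Output = -35 − 0.25 = -35.25 dB.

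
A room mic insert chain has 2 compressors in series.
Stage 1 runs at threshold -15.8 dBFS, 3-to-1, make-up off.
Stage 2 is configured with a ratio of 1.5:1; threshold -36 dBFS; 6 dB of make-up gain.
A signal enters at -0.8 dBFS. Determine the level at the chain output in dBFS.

Stage 1: -0.8 dBFS is 15 dB over -15.8 dBFS; at 3:1 that becomes 5 dB over, giving -10.8 dBFS.
Stage 2: -10.8 dBFS is 25.2 dB over -36 dBFS; at 1.5:1 that becomes 16.8 dB over, giving -19.2 dBFS; +6 dB make-up → -13.2 dBFS.

-13.2 dBFS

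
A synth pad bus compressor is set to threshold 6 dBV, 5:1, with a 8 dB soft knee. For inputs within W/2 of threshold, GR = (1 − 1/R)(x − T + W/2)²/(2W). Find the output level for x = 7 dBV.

5.75 dBV

x − T + W/2 = 7 − 6 + 4 = 5.
GR = (1 − 1/5) × 5² / 16 = 0.8 × 25 / 16 = 1.25 dB.
Output = 7 − 1.25 = 5.75 dBV.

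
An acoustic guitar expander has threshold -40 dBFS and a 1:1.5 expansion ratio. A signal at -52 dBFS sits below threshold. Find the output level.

-58 dBFS

Below threshold, a 1:1.5 expander applies gain = (1.5−1)×(T − x) of attenuation.
(1.5−1) × 12 = 6 dB, so output = -52 − 6 = -58 dBFS.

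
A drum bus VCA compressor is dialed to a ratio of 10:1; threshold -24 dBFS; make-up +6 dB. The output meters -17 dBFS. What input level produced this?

-14 dBFS

Stripping the +6 dB make-up gives -23 dBFS at the gain stage.
That's 1 dB above the -24 dBFS threshold.
Before 10:1 compression the overshoot was 1 × 10 = 10 dB, so input = -24 + 10 = -14 dBFS.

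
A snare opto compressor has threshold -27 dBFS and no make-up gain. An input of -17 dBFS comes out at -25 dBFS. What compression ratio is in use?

Input overshoot = -17 − (-27) = 10 dB; output overshoot = -25 − (-27) = 2 dB.
Ratio = 10 / 2 = 5.

5:1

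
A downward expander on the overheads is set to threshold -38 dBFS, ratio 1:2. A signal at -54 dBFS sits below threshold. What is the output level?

-70 dBFS

Below threshold, a 1:2 expander applies gain = (2−1)×(T − x) of attenuation.
(2−1) × 16 = 16 dB, so output = -54 − 16 = -70 dBFS.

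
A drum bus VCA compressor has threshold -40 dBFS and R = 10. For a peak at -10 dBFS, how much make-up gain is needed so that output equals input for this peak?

27 dB

Without make-up, output = threshold + overshoot/10 = -40 + 3 = -37 dBFS.
Gap to target: 27 dB.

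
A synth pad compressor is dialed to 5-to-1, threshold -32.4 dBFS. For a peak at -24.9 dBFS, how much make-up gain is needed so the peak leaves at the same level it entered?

The peak compresses to -32.4 + 7.5/5 = -30.9 dBFS.
To reach -24.9 dBFS requires -24.9 − (-30.9) = 6 dB of make-up.

6 dB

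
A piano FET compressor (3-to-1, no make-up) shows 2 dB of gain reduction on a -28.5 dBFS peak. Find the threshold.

-31.5 dBFS

Input is 3 dB above T (since output overshoot × R = input overshoot: (-30.5 − T)·3 = -28.5 − T gives T = -31.5 dBFS).
Check: -31.5 + (-28.5 − (-31.5))/3 = -31.5 + 1 = -30.5 dBFS. ✓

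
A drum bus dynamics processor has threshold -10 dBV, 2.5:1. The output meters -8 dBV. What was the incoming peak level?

That's 2 dB above the -10 dBV threshold.
Undo the ratio: input overshoot = 2 × 2.5 = 5 dB, giving input = -5 dBV.

-5 dBV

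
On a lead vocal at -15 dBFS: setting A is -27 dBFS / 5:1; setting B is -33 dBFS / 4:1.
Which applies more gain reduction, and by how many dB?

B, by 3.9 dB

A: GR = 12 − 12/5 = 9.6 dB.
B: GR = 18 − 18/4 = 13.5 dB.
Difference: 3.9 dB in favour of B.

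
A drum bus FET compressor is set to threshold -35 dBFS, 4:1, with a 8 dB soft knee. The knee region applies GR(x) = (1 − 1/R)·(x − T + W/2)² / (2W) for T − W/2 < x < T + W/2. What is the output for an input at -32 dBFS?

-34.296875 dBFS

x − T + W/2 = -32 − (-35) + 4 = 7.
GR = (1 − 1/4) × 7² / 16 = 0.75 × 49 / 16 = 2.296875 dB.
Output = -32 − 2.296875 = -34.296875 dBFS.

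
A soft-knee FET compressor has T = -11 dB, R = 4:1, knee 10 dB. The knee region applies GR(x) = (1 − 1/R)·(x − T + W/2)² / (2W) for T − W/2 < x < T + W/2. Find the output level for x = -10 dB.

x − T + W/2 = -10 − (-11) + 5 = 6.
GR = (1 − 1/4) × 6² / 20 = 0.75 × 36 / 20 = 1.35 dB.
Output = -10 − 1.35 = -11.35 dB.

-11.35 dB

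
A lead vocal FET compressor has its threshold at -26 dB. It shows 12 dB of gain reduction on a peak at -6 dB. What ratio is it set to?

2.5:1

Input overshoot = -6 − (-26) = 20 dB.
Output overshoot = 20 − 12 = 8 dB.
Ratio = input overshoot / output overshoot = 20 / 8 = 2.5.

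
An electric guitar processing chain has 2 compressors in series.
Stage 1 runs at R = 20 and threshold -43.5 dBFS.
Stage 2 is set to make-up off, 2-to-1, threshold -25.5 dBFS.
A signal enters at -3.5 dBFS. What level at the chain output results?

Stage 1: 40 dB above -43.5 dBFS, reduced 20:1 to 2 dB above → -41.5 dBFS.
Stage 2: -41.5 dBFS is at or below the -25.5 dBFS threshold — no compression; output -41.5 dBFS.

-41.5 dBFS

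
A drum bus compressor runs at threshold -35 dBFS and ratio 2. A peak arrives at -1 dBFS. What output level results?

The input is 34 dB above the -35 dBFS threshold.
At 2:1 the overshoot is divided by 2, leaving 17 dB above threshold.
That puts the output at -18 dBFS.

-18 dBFS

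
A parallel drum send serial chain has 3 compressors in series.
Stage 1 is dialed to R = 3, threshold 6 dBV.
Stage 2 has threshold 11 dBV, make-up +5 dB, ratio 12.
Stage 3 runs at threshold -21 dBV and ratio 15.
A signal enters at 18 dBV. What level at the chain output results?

Stage 1: 18 dBV is 12 dB over 6 dBV; at 3:1 that becomes 4 dB over, giving 10 dBV.
Stage 2: 10 dBV ≤ 11 dBV, so stage 2 doesn't engage; make-up brings it to 15 dBV.
Stage 3: overshoot 36 dB → 36/15 = 2.4 dB → -18.6 dBV.

-18.6 dBV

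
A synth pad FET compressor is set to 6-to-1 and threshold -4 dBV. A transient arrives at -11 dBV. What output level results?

-11 dBV

-11 dBV is 7 dB below the -4 dBV threshold, so no gain reduction is applied.
Output = input = -11 dBV.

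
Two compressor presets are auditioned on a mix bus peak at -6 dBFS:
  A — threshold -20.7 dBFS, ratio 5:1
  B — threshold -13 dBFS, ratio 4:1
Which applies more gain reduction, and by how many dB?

A: 14.7 dB over, compressed to 2.94 dB over, so 11.76 dB of GR.
B: 7 dB over, compressed to 1.75 dB over, so 5.25 dB of GR.
A applies 6.51 dB more gain reduction.

A, by 6.51 dB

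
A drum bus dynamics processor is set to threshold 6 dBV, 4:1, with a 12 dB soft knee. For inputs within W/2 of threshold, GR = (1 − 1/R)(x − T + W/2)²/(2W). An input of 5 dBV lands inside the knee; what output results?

4.21875 dBV

x − T + W/2 = 5 − 6 + 6 = 5.
GR = (1 − 1/4) × 5² / 24 = 0.75 × 25 / 24 = 0.78125 dB.
Output = 5 − 0.78125 = 4.21875 dBV.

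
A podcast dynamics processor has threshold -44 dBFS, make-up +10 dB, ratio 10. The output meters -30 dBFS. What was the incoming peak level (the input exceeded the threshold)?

Stripping the +10 dB make-up gives -40 dBFS at the gain stage.
That's 4 dB above the -44 dBFS threshold.
Input overshoot = R × output overshoot = 40 dB → input = -44 + 40 = -4 dBFS.

-4 dBFS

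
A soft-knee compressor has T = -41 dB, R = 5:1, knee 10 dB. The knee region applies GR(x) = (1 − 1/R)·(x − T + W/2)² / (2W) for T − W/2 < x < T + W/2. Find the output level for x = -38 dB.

-40.56 dB

x − T + W/2 = -38 − (-41) + 5 = 8.
GR = (1 − 1/5) × 8² / 20 = 0.8 × 64 / 20 = 2.56 dB.
Output = -38 − 2.56 = -40.56 dB.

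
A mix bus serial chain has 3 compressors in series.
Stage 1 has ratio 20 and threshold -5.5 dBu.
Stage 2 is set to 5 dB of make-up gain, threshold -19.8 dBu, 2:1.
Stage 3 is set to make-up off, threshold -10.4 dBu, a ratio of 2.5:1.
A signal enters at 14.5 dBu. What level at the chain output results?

Stage 1: overshoot 20 dB → 20/20 = 1 dB → -4.5 dBu.
Stage 2: 15.3 dB above -19.8 dBu, reduced 2:1 to 7.65 dB above → -12.15 dBu; +5 dB make-up → -7.15 dBu.
Stage 3: 3.25 dB above -10.4 dBu, reduced 2.5:1 to 1.3 dB above → -9.1 dBu.

-9.1 dBu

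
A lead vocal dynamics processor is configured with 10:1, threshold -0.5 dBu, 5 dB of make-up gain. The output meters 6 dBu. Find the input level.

14.5 dBu

Stripping the +5 dB make-up gives 1 dBu at the gain stage.
The compressed level sits 1 − (-0.5) = 1.5 dB over threshold.
Undo the ratio: input overshoot = 1.5 × 10 = 15 dB, giving input = 14.5 dBu.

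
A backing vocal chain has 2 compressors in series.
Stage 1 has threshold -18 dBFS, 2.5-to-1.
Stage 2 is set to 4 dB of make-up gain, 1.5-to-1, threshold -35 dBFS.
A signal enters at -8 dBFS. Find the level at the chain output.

Stage 1: 10 dB above -18 dBFS, reduced 2.5:1 to 4 dB above → -14 dBFS.
Stage 2: 21 dB above -35 dBFS, reduced 1.5:1 to 14 dB above → -21 dBFS; +4 dB make-up → -17 dBFS.

-17 dBFS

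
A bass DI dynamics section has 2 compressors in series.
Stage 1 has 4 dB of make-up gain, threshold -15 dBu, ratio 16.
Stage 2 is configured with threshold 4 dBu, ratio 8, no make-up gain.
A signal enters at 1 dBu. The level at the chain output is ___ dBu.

-10 dBu

Stage 1: overshoot 16 dB → 16/16 = 1 dB → -14 dBu; +4 dB make-up → -10 dBu.
Stage 2: -10 dBu is at or below the 4 dBu threshold — no compression; output -10 dBu.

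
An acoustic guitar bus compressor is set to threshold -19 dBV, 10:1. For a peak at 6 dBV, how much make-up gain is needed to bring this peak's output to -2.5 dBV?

The peak compresses to -19 + 25/10 = -16.5 dBV.
To reach -2.5 dBV requires -2.5 − (-16.5) = 14 dB of make-up.

14 dB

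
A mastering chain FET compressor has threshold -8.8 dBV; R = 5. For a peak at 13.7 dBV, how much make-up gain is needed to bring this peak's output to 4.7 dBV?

9 dB

The peak compresses to -8.8 + 22.5/5 = -4.3 dBV.
To reach 4.7 dBV requires 4.7 − (-4.3) = 9 dB of make-up.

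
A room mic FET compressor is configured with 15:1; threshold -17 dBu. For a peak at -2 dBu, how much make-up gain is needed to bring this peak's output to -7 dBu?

Without make-up, output = threshold + overshoot/15 = -17 + 1 = -16 dBu.
Gap to target: 9 dB.

9 dB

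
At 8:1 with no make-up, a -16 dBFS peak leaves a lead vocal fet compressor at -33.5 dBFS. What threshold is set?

Let T be the threshold. Output overshoot = (input overshoot)/R, so -33.5 − T = (-16 − T)/8.
8·(-33.5 − T) = -16 − T → 7·T = -268 − (-16) = -252.
T = -252/7 = -36 dBFS.

-36 dBFS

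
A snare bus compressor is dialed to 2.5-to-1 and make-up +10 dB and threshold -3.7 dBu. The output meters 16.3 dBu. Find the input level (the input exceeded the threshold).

Stripping the +10 dB make-up gives 6.3 dBu at the gain stage.
Post-compression overshoot = 6.3 − (-3.7) = 10 dB.
Input overshoot = R × output overshoot = 25 dB → input = -3.7 + 25 = 21.3 dBu.

21.3 dBu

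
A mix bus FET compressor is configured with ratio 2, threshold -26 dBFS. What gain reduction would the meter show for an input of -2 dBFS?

12 dB

Overshoot = -2 − (-26) = 24 dB.
At 2:1, output sits 24/2 = 12 dB above threshold.
GR = overshoot in − overshoot out = 24 − 12 = 12 dB.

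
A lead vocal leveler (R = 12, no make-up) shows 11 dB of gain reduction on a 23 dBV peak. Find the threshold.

Let T be the threshold. Output overshoot = (input overshoot)/R, so 12 − T = (23 − T)/12.
12·(12 − T) = 23 − T → 11·T = 144 − 23 = 121.
T = 121/11 = 11 dBV.

11 dBV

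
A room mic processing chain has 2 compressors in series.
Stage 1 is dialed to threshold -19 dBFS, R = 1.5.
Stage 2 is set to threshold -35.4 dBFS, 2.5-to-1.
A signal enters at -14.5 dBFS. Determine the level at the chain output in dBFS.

Stage 1: overshoot 4.5 dB → 4.5/1.5 = 3 dB → -16 dBFS.
Stage 2: -16 dBFS is 19.4 dB over -35.4 dBFS; at 2.5:1 that becomes 7.76 dB over, giving -27.64 dBFS.

-27.64 dBFS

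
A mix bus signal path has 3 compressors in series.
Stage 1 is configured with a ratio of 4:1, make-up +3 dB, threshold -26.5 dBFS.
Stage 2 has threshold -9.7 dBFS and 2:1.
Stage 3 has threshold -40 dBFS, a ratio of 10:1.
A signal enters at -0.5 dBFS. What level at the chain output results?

-37.7 dBFS

Stage 1: 26 dB above -26.5 dBFS, reduced 4:1 to 6.5 dB above → -20 dBFS; +3 dB make-up → -17 dBFS.
Stage 2: -17 dBFS ≤ -9.7 dBFS, so stage 2 doesn't engage; output -17 dBFS.
Stage 3: -17 dBFS is 23 dB over -40 dBFS; at 10:1 that becomes 2.3 dB over, giving -37.7 dBFS.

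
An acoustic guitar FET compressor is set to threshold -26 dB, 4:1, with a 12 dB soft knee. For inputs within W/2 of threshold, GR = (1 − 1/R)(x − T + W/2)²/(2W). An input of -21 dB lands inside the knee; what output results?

-24.78125 dB

x − T + W/2 = -21 − (-26) + 6 = 11.
GR = (1 − 1/4) × 11² / 24 = 0.75 × 121 / 24 = 3.78125 dB.
Output = -21 − 3.78125 = -24.78125 dB.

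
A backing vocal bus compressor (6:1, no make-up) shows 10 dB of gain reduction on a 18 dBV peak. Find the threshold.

6 dBV

Let T be the threshold. Output overshoot = (input overshoot)/R, so 8 − T = (18 − T)/6.
6·(8 − T) = 18 − T → 5·T = 48 − 18 = 30.
T = 30/5 = 6 dBV.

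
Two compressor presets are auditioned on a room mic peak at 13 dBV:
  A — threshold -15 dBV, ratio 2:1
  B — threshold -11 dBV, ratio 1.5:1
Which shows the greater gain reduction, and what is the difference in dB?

A, by 6 dB

A: GR = 28 − 28/2 = 14 dB.
B: GR = 24 − 24/1.5 = 8 dB.
Difference: 6 dB in favour of A.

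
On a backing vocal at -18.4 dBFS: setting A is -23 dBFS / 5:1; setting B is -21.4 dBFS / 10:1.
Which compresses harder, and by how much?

A: GR = 4.6 − 4.6/5 = 3.68 dB.
B: GR = 3 − 3/10 = 2.7 dB.
A applies 0.98 dB more gain reduction.

A, by 0.98 dB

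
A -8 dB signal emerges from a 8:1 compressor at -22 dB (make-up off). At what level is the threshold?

Let T be the threshold. Output overshoot = (input overshoot)/R, so -22 − T = (-8 − T)/8.
8·(-22 − T) = -8 − T → 7·T = -176 − (-8) = -168.
T = -168/7 = -24 dB.

-24 dB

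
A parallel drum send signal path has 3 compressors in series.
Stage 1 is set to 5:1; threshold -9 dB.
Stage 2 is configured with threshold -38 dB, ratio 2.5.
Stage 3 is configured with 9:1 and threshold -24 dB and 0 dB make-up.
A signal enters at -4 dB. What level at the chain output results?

Stage 1: 5 dB above -9 dB, reduced 5:1 to 1 dB above → -8 dB.
Stage 2: overshoot 30 dB → 30/2.5 = 12 dB → -26 dB.
Stage 3: -26 dB is at or below the -24 dB threshold — no compression; output -26 dB.

-26 dB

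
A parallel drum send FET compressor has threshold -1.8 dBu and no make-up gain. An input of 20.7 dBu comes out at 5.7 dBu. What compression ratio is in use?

3:1

Input overshoot = 20.7 − (-1.8) = 22.5 dB; output overshoot = 5.7 − (-1.8) = 7.5 dB.
Ratio = 22.5 / 7.5 = 3.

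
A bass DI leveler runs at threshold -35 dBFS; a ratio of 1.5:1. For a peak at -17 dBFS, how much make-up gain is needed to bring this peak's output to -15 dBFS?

Overshoot 18 dB → 18/1.5 = 12 dB after compression, so the compressed level is -35 + 12 = -23 dBFS.
Make-up = target − compressed = -15 − (-23) = 8 dB.

8 dB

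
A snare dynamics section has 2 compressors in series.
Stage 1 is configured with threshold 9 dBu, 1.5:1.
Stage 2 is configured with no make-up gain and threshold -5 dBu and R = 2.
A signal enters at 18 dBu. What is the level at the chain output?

Stage 1: overshoot 9 dB → 9/1.5 = 6 dB → 15 dBu.
Stage 2: 20 dB above -5 dBu, reduced 2:1 to 10 dB above → 5 dBu.

5 dBu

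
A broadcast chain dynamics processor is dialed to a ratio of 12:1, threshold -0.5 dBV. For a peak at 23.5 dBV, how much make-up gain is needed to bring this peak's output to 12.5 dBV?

11 dB

Overshoot 24 dB → 24/12 = 2 dB after compression, so the compressed level is -0.5 + 2 = 1.5 dBV.
Make-up = target − compressed = 12.5 − 1.5 = 11 dB.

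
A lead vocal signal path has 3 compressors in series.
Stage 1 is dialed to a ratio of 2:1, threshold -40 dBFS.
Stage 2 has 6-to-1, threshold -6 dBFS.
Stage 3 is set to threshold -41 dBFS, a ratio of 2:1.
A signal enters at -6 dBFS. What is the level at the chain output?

-32 dBFS

Stage 1: 34 dB above -40 dBFS, reduced 2:1 to 17 dB above → -23 dBFS.
Stage 2: -23 dBFS ≤ -6 dBFS, so stage 2 doesn't engage; output -23 dBFS.
Stage 3: 18 dB above -41 dBFS, reduced 2:1 to 9 dB above → -32 dBFS.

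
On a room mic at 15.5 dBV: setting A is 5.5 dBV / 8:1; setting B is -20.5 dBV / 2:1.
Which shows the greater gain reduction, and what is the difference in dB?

B, by 9.25 dB

A: 10 dB over, compressed to 1.25 dB over, so 8.75 dB of GR.
B: 36 dB over, compressed to 18 dB over, so 18 dB of GR.
B applies 9.25 dB more gain reduction.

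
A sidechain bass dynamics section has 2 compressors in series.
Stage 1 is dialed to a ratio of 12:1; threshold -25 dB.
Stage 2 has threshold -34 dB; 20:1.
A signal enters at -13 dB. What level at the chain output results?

-33.5 dB

Stage 1: overshoot 12 dB → 12/12 = 1 dB → -24 dB.
Stage 2: 10 dB above -34 dB, reduced 20:1 to 0.5 dB above → -33.5 dB.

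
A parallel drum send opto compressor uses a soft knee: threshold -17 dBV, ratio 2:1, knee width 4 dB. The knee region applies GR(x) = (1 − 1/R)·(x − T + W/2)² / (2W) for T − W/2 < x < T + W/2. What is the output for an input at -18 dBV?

x − T + W/2 = -18 − (-17) + 2 = 1.
GR = (1 − 1/2) × 1² / 8 = 0.5 × 1 / 8 = 0.0625 dB.
Output = -18 − 0.0625 = -18.0625 dBV.

-18.0625 dBV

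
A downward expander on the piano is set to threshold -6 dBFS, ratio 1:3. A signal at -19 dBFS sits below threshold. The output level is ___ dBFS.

The input is 13 dB below the -6 dBFS threshold.
A 1:3 expander multiplies undershoot by 3: 13 × 3 = 39 dB below threshold.
Output = -6 − 39 = -45 dBFS.

-45 dBFS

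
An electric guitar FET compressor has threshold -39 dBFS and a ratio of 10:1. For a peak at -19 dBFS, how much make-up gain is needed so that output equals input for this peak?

Without make-up, output = threshold + overshoot/10 = -39 + 2 = -37 dBFS.
Gap to target: 18 dB.

18 dB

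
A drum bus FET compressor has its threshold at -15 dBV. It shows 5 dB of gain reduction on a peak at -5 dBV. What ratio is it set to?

2:1

Input overshoot = -5 − (-15) = 10 dB.
Output overshoot = 10 − 5 = 5 dB.
Ratio = input overshoot / output overshoot = 10 / 5 = 2.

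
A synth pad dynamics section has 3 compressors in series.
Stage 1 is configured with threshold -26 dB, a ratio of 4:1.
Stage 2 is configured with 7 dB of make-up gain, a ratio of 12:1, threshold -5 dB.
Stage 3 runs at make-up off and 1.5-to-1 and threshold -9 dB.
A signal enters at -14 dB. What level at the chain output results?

Stage 1: overshoot 12 dB → 12/4 = 3 dB → -23 dB.
Stage 2: below threshold (-23 ≤ -5); passes unchanged; make-up brings it to -16 dB.
Stage 3: -16 dB ≤ -9 dB, so stage 3 doesn't engage; output -16 dB.

-16 dB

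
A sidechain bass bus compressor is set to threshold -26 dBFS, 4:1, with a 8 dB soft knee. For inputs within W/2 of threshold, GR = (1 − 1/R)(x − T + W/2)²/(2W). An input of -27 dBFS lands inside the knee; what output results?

-27.421875 dBFS

x − T + W/2 = -27 − (-26) + 4 = 3.
GR = (1 − 1/4) × 3² / 16 = 0.75 × 9 / 16 = 0.421875 dB.
Output = -27 − 0.421875 = -27.421875 dBFS.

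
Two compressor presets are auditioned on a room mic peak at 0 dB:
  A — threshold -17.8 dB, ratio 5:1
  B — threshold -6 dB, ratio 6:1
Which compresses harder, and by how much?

A: GR = 17.8 − 17.8/5 = 14.24 dB.
B: GR = 6 − 6/6 = 5 dB.
Difference: 9.24 dB in favour of A.

A, by 9.24 dB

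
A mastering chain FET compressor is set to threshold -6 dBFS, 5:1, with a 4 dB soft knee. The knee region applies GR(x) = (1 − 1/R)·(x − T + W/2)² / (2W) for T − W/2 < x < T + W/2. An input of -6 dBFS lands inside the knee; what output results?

x − T + W/2 = -6 − (-6) + 2 = 2.
GR = (1 − 1/5) × 2² / 8 = 0.8 × 4 / 8 = 0.4 dB.
Output = -6 − 0.4 = -6.4 dBFS.

-6.4 dBFS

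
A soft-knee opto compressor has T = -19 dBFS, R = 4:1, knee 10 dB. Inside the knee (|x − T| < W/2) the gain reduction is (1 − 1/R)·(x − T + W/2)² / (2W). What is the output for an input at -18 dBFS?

-19.35 dBFS

x − T + W/2 = -18 − (-19) + 5 = 6.
GR = (1 − 1/4) × 6² / 20 = 0.75 × 36 / 20 = 1.35 dB.
Output = -18 − 1.35 = -19.35 dBFS.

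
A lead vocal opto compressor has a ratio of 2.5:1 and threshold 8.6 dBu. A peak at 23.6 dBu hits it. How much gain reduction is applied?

The signal is 15 dB above threshold.
A 2.5:1 ratio leaves 6 dB of that excess.
Gain reduction = 15 − 6 = 9 dB.

9 dB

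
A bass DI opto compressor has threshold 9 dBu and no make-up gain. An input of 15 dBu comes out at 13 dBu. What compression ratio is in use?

Input overshoot = 15 − 9 = 6 dB; output overshoot = 13 − 9 = 4 dB.
Ratio = 6 / 4 = 1.5.

1.5:1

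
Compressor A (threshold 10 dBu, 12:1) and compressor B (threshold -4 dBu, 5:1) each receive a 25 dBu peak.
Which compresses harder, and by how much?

A: overshoot 15 dB → output overshoot 1.25 dB → GR 13.75 dB.
B: overshoot 29 dB → output overshoot 5.8 dB → GR 23.2 dB.
B applies 9.45 dB more gain reduction.

B, by 9.45 dB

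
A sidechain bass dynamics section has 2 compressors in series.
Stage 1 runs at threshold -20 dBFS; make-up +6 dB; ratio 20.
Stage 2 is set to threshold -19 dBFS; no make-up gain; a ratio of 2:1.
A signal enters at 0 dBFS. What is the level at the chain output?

-16 dBFS

Stage 1: overshoot 20 dB → 20/20 = 1 dB → -19 dBFS; +6 dB make-up → -13 dBFS.
Stage 2: overshoot 6 dB → 6/2 = 3 dB → -16 dBFS.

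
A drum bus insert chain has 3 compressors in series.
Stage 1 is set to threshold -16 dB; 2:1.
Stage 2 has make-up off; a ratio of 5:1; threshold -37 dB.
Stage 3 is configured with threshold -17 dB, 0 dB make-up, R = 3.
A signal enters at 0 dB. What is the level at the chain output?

Stage 1: 0 dB is 16 dB over -16 dB; at 2:1 that becomes 8 dB over, giving -8 dB.
Stage 2: -8 dB is 29 dB over -37 dB; at 5:1 that becomes 5.8 dB over, giving -31.2 dB.
Stage 3: -31.2 dB ≤ -17 dB, so stage 3 doesn't engage; output -31.2 dB.

-31.2 dB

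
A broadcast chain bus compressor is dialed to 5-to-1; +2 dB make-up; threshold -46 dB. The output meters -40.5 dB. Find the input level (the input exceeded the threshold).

Before make-up, the level was -40.5 − 2 = -42.5 dB.
Post-compression overshoot = -42.5 − (-46) = 3.5 dB.
Input overshoot = R × output overshoot = 17.5 dB → input = -46 + 17.5 = -28.5 dB.

-28.5 dB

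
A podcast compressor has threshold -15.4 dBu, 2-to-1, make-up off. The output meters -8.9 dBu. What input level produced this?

-2.4 dBu

That's 6.5 dB above the -15.4 dBu threshold.
Input overshoot = R × output overshoot = 13 dB → input = -15.4 + 13 = -2.4 dBu.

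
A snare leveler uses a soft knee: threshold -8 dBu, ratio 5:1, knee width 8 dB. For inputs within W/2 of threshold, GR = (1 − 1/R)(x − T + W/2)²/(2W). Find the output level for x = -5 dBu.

-7.45 dBu

x − T + W/2 = -5 − (-8) + 4 = 7.
GR = (1 − 1/5) × 7² / 16 = 0.8 × 49 / 16 = 2.45 dB.
Output = -5 − 2.45 = -7.45 dBu.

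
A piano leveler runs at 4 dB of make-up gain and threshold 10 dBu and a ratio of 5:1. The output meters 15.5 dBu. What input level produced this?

Stripping the +4 dB make-up gives 11.5 dBu at the gain stage.
That's 1.5 dB above the 10 dBu threshold.
Input overshoot = R × output overshoot = 7.5 dB → input = 10 + 7.5 = 17.5 dBu.

17.5 dBu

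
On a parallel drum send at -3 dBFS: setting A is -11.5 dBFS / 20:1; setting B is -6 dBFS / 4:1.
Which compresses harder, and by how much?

A, by 5.825 dB

A: GR = 8.5 − 8.5/20 = 8.075 dB.
B: GR = 3 − 3/4 = 2.25 dB.
A reduces 5.825 dB more.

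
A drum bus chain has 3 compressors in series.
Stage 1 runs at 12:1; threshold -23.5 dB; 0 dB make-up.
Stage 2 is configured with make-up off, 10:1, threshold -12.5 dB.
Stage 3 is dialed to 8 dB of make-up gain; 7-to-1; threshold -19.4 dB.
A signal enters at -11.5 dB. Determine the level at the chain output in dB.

Stage 1: 12 dB above -23.5 dB, reduced 12:1 to 1 dB above → -22.5 dB.
Stage 2: -22.5 dB ≤ -12.5 dB, so stage 2 doesn't engage; output -22.5 dB.
Stage 3: -22.5 dB ≤ -19.4 dB, so stage 3 doesn't engage; make-up brings it to -14.5 dB.

-14.5 dB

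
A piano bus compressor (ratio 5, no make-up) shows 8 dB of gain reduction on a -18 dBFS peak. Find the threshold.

Let T be the threshold. Output overshoot = (input overshoot)/R, so -26 − T = (-18 − T)/5.
5·(-26 − T) = -18 − T → 4·T = -130 − (-18) = -112.
T = -112/4 = -28 dBFS.

-28 dBFS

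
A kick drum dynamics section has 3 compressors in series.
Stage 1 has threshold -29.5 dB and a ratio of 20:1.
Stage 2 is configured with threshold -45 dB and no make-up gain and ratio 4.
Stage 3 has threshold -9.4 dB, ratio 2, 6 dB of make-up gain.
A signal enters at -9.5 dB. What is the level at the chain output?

Stage 1: 20 dB above -29.5 dB, reduced 20:1 to 1 dB above → -28.5 dB.
Stage 2: -28.5 dB is 16.5 dB over -45 dB; at 4:1 that becomes 4.125 dB over, giving -40.875 dB.
Stage 3: -40.875 dB is at or below the -9.4 dB threshold — no compression; make-up brings it to -34.875 dB.

-34.875 dB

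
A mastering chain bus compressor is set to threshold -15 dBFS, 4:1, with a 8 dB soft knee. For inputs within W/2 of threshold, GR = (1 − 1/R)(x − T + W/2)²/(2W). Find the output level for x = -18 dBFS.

x − T + W/2 = -18 − (-15) + 4 = 1.
GR = (1 − 1/4) × 1² / 16 = 0.75 × 1 / 16 = 0.046875 dB.
Output = -18 − 0.046875 = -18.046875 dBFS.

-18.046875 dBFS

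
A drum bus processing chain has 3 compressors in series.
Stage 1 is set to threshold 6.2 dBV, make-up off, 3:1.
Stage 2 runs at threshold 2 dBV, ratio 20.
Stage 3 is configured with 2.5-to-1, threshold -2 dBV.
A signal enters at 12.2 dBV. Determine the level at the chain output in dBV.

-0.276 dBV

Stage 1: 12.2 dBV is 6 dB over 6.2 dBV; at 3:1 that becomes 2 dB over, giving 8.2 dBV.
Stage 2: overshoot 6.2 dB → 6.2/20 = 0.31 dB → 2.31 dBV.
Stage 3: 4.31 dB above -2 dBV, reduced 2.5:1 to 1.724 dB above → -0.276 dBV.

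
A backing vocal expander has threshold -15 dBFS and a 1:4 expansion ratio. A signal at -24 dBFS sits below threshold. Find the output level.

-51 dBFS

The input is 9 dB below the -15 dBFS threshold.
A 1:4 expander multiplies undershoot by 4: 9 × 4 = 36 dB below threshold.
Output = -15 − 36 = -51 dBFS.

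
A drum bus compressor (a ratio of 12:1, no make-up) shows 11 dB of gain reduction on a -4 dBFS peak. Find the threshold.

Input is 12 dB above T (since output overshoot × R = input overshoot: (-15 − T)·12 = -4 − T gives T = -16 dBFS).
Check: -16 + (-4 − (-16))/12 = -16 + 1 = -15 dBFS. ✓

-16 dBFS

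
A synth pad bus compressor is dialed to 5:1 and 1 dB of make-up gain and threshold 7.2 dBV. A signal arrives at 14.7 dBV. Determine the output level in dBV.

The input is 7.5 dB above the 7.2 dBV threshold.
5:1 compression reduces that to 7.5/5 = 1.5 dB over.
That puts the output at 8.7 dBV; make-up adds 1 dB, giving 9.7 dBV.

9.7 dBV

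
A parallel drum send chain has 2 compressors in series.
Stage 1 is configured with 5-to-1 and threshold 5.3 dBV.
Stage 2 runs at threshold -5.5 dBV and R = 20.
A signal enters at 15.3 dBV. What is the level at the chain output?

Stage 1: 10 dB above 5.3 dBV, reduced 5:1 to 2 dB above → 7.3 dBV.
Stage 2: 7.3 dBV is 12.8 dB over -5.5 dBV; at 20:1 that becomes 0.64 dB over, giving -4.86 dBV.

-4.86 dBV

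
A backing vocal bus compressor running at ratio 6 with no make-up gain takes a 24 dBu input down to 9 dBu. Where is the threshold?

6 dBu

Let T be the threshold. Output overshoot = (input overshoot)/R, so 9 − T = (24 − T)/6.
6·(9 − T) = 24 − T → 5·T = 54 − 24 = 30.
T = 30/5 = 6 dBu.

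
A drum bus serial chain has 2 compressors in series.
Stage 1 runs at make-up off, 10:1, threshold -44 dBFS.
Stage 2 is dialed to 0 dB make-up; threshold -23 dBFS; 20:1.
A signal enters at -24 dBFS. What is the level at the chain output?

-42 dBFS

Stage 1: 20 dB above -44 dBFS, reduced 10:1 to 2 dB above → -42 dBFS.
Stage 2: below threshold (-42 ≤ -23); passes unchanged; output -42 dBFS.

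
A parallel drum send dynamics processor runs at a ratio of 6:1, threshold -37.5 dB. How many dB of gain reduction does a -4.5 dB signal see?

27.5 dB

-4.5 dB exceeds the threshold by 33 dB.
After 6:1 compression the overshoot becomes 33/6 = 5.5 dB.
GR = overshoot in − overshoot out = 33 − 5.5 = 27.5 dB.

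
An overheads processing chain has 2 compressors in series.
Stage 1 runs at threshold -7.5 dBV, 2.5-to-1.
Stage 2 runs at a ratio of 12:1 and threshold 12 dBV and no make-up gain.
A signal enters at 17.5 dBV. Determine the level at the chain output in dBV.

Stage 1: 17.5 dBV is 25 dB over -7.5 dBV; at 2.5:1 that becomes 10 dB over, giving 2.5 dBV.
Stage 2: 2.5 dBV ≤ 12 dBV, so stage 2 doesn't engage; output 2.5 dBV.

2.5 dBV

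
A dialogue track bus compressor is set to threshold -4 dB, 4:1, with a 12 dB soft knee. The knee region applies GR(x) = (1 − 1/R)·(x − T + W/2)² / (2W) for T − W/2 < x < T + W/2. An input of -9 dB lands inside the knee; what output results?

x − T + W/2 = -9 − (-4) + 6 = 1.
GR = (1 − 1/4) × 1² / 24 = 0.75 × 1 / 24 = 0.03125 dB.
Output = -9 − 0.03125 = -9.03125 dB.

-9.03125 dB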